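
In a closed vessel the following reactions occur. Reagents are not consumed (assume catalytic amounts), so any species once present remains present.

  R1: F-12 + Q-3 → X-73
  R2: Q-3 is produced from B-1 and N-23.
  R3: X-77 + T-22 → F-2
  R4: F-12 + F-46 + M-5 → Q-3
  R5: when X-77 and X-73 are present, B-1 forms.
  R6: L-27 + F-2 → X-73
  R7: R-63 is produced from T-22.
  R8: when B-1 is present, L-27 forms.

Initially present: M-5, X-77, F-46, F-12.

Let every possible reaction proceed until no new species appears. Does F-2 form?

No

F-2 would need X-77 and T-22 (R3), but T-22 never forms.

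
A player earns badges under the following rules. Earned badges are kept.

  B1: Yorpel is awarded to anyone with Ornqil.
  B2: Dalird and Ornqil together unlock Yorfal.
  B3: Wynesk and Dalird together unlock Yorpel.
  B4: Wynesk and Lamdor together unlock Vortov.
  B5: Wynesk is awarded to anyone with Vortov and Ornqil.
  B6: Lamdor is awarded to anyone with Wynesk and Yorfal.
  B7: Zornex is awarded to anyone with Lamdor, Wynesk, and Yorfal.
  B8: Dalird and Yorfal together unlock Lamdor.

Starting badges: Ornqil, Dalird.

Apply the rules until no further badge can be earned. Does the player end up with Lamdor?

With Dalird and Ornqil, Yorfal is earned (B2).
With Dalird and Yorfal, Lamdor is earned (B8).

Yes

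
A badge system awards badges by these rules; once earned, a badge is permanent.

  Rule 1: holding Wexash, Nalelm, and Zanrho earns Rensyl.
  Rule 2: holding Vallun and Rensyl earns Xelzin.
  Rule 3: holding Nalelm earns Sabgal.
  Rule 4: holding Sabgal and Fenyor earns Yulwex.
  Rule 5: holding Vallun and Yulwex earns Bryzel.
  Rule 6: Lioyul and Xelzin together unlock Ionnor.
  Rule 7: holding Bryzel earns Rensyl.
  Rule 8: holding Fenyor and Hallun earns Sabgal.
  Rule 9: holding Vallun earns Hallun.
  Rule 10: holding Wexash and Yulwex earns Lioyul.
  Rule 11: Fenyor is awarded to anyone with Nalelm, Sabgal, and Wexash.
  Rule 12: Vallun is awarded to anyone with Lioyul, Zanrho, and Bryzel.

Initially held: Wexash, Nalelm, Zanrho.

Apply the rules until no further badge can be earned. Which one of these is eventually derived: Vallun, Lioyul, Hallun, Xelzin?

Lioyul

With Nalelm, Sabgal is earned (Rule 3).
With Nalelm, Sabgal, and Wexash, Fenyor is earned (Rule 11).
With Sabgal and Fenyor, Yulwex is earned (Rule 4).
With Wexash and Yulwex, Lioyul is earned (Rule 10).
Xelzin would need Vallun and Rensyl (Rule 2), but Vallun is never earned. Hallun would need Vallun (Rule 9), but Vallun is never earned. Vallun would need Lioyul, Zanrho, and Bryzel (Rule 12), but Bryzel is never earned.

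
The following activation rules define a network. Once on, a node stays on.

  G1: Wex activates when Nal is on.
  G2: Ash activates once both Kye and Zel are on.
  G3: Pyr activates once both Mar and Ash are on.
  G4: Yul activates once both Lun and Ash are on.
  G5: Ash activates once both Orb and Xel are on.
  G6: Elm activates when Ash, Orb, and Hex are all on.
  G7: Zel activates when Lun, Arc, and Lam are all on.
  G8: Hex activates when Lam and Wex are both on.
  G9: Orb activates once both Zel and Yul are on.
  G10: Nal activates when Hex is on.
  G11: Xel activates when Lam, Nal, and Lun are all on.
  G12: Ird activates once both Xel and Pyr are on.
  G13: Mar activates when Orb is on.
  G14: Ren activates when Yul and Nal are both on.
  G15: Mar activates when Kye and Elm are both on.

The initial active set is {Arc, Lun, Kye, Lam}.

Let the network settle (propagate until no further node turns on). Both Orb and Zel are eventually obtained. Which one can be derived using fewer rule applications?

Zel: G7: Lun, Arc, and Lam on → Zel on. [1 rule application]
Orb: Lun, Arc, and Lam are on, so Zel activates (G7). G2: Kye and Zel on → Ash on. G4: Lun and Ash on → Yul on. Zel and Yul are on, so Orb activates (G9). [4 rule applications]
Zel needs fewer.

Zel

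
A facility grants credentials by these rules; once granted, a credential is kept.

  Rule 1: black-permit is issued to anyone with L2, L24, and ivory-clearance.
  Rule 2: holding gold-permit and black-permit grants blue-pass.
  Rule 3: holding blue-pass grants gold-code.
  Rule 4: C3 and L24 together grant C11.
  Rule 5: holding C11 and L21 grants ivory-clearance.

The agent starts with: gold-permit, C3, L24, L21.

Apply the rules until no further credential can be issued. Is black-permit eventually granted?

No

black-permit would need L2, L24, and ivory-clearance (Rule 1), but L2 is never granted.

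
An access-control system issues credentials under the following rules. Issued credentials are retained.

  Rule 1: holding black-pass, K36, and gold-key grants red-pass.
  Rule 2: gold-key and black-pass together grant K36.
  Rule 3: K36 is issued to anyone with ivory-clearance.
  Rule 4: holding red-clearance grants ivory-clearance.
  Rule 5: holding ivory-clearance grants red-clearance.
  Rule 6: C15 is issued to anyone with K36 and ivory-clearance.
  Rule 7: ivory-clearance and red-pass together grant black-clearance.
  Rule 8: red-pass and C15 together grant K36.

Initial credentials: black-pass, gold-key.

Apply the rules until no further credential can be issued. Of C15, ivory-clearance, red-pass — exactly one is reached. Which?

red-pass

Holding gold-key and black-pass grants K36 (Rule 2).
Holding black-pass, K36, and gold-key grants red-pass (Rule 1).
C15 would need K36 and ivory-clearance (Rule 6), but ivory-clearance is never granted. ivory-clearance would need red-clearance (Rule 4), but red-clearance is never granted.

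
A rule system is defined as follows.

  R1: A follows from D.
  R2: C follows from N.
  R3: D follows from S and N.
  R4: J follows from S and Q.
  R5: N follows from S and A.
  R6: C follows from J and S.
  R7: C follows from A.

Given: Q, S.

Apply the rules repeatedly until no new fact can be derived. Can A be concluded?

A would need D (R1), but D is never established.

No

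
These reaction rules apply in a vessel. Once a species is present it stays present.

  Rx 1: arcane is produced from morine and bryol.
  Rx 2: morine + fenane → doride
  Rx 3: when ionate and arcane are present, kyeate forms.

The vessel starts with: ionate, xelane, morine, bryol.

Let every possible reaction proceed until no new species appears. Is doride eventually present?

No

doride would need morine and fenane (Rx 2), but fenane never forms.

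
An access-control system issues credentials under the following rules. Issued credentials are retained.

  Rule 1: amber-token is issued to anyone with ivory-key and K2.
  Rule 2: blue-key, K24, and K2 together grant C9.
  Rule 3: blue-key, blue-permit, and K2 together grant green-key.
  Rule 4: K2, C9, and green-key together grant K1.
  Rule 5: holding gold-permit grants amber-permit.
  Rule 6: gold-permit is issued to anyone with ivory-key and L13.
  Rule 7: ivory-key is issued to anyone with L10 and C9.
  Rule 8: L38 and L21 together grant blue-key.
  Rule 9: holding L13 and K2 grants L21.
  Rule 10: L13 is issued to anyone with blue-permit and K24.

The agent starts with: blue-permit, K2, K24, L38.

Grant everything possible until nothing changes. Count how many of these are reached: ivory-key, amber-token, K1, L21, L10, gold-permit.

Holding blue-permit and K24 grants L13 (Rule 10).
Holding L13 and K2 grants L21 (Rule 9).
Holding L38 and L21 grants blue-key (Rule 8).
Holding blue-key, K24, and K2 grants C9 (Rule 2).
Holding blue-key, blue-permit, and K2 grants green-key (Rule 3).
Holding K2, C9, and green-key grants K1 (Rule 4).
ivory-key would need L10 and C9 (Rule 7), but L10 is never granted.
amber-token would need ivory-key and K2 (Rule 1), but ivory-key is never granted.
K1: reached.
L21: reached.
No rule produces L10, and it is not given.
gold-permit would need ivory-key and L13 (Rule 6), but ivory-key is never granted.
Reached: K1 and L21 — 2 of the 6.

2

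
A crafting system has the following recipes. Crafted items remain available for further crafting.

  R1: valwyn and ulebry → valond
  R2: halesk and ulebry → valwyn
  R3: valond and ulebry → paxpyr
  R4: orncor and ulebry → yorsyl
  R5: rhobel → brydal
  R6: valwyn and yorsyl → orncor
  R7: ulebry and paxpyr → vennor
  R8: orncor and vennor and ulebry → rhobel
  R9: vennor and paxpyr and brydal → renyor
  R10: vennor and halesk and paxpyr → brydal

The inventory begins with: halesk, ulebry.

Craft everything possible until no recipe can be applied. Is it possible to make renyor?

Using R2, halesk and ulebry make valwyn.
valwyn and ulebry → valond (R1).
Using R3, valond and ulebry make paxpyr.
ulebry and paxpyr → vennor (R7).
vennor and halesk and paxpyr → brydal (R10).
vennor and paxpyr and brydal → renyor (R9).

Yes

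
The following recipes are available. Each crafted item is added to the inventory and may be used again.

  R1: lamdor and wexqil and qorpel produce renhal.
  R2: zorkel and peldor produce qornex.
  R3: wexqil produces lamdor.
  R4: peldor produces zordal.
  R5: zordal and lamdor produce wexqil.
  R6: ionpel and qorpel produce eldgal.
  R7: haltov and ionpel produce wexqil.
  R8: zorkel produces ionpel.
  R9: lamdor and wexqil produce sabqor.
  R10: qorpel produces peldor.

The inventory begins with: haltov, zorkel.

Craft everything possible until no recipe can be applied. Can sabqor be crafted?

Using R8, zorkel makes ionpel.
Using R7, haltov and ionpel make wexqil.
wexqil → lamdor (R3).
lamdor and wexqil → sabqor (R9).

Yes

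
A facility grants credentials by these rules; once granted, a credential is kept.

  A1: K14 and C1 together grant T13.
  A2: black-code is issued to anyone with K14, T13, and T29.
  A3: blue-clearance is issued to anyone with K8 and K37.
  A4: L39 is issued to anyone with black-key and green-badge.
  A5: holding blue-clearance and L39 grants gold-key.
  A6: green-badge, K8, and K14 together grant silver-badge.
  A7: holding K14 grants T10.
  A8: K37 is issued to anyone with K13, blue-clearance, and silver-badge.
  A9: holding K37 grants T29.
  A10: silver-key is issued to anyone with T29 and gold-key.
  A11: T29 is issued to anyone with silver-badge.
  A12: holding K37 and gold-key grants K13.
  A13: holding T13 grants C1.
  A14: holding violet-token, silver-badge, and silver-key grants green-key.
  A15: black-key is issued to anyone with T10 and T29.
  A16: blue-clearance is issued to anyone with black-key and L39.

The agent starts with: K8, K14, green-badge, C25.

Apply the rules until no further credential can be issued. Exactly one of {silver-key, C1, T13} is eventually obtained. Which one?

Holding K14 grants T10 (A7).
Holding green-badge, K8, and K14 grants silver-badge (A6).
Holding silver-badge grants T29 (A11).
Holding T10 and T29 grants black-key (A15).
Holding black-key and green-badge grants L39 (A4).
Holding black-key and L39 grants blue-clearance (A16).
Holding blue-clearance and L39 grants gold-key (A5).
Holding T29 and gold-key grants silver-key (A10).
C1 would need T13 (A13), but T13 is never granted. T13 would need K14 and C1 (A1), but C1 is never granted.

silver-key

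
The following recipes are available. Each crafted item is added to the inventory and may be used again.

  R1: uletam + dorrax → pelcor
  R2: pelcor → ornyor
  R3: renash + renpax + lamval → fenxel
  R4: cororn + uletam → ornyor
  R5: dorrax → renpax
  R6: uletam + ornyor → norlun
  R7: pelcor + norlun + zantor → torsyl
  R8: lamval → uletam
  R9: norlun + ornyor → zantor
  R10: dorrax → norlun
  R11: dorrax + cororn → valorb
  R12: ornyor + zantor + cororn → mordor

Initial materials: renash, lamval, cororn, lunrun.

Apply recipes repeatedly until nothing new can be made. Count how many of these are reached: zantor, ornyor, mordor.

Using R8, lamval makes uletam.
cororn + uletam → ornyor (R4).
Using R6, uletam and ornyor make norlun.
norlun + ornyor → zantor (R9).
ornyor + zantor + cororn → mordor (R12).
zantor: reached.
ornyor: reached.
mordor: reached.
All 3 are reached.

3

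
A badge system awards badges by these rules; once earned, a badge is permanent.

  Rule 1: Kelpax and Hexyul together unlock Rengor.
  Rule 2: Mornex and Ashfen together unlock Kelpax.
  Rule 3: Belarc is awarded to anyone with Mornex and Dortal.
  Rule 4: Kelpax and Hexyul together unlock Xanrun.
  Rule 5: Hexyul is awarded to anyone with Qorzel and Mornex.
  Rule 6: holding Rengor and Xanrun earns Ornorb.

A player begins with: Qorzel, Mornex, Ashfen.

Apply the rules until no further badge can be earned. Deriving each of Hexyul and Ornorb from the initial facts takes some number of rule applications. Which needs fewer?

Hexyul

Hexyul: With Qorzel and Mornex, Hexyul is earned (Rule 5). [1 rule application]
Ornorb: With Qorzel and Mornex, Hexyul is earned (Rule 5). With Mornex and Ashfen, Kelpax is earned (Rule 2). With Kelpax and Hexyul, Xanrun is earned (Rule 4). With Kelpax and Hexyul, Rengor is earned (Rule 1). With Rengor and Xanrun, Ornorb is earned (Rule 6). [5 rule applications]
Hexyul needs fewer.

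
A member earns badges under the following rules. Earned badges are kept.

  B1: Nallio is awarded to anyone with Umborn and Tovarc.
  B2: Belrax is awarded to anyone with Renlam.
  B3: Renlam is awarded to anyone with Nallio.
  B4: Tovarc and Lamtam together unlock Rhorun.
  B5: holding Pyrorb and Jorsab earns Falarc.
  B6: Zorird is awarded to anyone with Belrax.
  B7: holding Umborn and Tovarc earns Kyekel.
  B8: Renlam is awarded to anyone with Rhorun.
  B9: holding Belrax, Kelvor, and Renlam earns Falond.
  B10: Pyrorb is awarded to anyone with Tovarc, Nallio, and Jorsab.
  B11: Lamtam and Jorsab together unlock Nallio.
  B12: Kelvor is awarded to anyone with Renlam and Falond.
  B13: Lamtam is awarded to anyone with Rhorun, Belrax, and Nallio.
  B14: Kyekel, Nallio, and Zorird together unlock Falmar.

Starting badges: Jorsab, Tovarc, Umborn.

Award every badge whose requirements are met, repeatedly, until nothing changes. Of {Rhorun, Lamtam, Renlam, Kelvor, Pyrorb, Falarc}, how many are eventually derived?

3

With Umborn and Tovarc, Nallio is earned (B1).
With Tovarc, Nallio, and Jorsab, Pyrorb is earned (B10).
With Nallio, Renlam is earned (B3).
With Pyrorb and Jorsab, Falarc is earned (B5).
Rhorun would need Tovarc and Lamtam (B4), but Lamtam is never earned.
Lamtam would need Rhorun, Belrax, and Nallio (B13), but Rhorun is never earned.
Renlam: reached.
Kelvor would need Renlam and Falond (B12), but Falond is never earned.
Pyrorb: reached.
Falarc: reached.
Reached: Renlam, Pyrorb, and Falarc — 3 of the 6.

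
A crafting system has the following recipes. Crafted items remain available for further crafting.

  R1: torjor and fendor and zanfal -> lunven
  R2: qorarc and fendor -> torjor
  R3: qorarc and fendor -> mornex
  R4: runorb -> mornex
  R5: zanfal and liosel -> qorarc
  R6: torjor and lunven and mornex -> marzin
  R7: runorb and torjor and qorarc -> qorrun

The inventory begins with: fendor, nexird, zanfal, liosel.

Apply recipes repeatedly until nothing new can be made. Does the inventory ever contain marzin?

Yes

Using R5, zanfal and liosel make qorarc.
qorarc and fendor -> mornex (R3).
qorarc and fendor -> torjor (R2).
Using R1, torjor, fendor, and zanfal make lunven.
Using R6, torjor, lunven, and mornex make marzin.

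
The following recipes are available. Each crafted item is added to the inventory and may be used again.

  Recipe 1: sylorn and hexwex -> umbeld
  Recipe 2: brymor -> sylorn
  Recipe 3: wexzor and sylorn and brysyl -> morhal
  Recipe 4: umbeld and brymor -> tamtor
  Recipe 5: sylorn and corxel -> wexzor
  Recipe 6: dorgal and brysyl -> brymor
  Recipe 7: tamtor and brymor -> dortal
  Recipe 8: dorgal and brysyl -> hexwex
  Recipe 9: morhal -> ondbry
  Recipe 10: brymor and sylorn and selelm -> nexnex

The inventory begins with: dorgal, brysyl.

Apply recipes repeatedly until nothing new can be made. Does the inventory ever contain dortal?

dorgal and brysyl -> hexwex (Recipe 8).
dorgal and brysyl -> brymor (Recipe 6).
brymor -> sylorn (Recipe 2).
sylorn and hexwex -> umbeld (Recipe 1).
umbeld and brymor -> tamtor (Recipe 4).
Using Recipe 7, tamtor and brymor make dortal.

Yes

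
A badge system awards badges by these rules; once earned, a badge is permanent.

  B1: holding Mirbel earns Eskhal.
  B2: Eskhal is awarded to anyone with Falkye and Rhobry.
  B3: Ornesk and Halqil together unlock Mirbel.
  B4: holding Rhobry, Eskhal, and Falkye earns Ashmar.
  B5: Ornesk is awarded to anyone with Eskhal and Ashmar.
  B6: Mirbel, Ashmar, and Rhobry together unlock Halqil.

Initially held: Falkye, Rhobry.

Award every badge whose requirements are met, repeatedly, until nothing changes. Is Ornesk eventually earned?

With Falkye and Rhobry, Eskhal is earned (B2).
With Rhobry, Eskhal, and Falkye, Ashmar is earned (B4).
With Eskhal and Ashmar, Ornesk is earned (B5).

Yes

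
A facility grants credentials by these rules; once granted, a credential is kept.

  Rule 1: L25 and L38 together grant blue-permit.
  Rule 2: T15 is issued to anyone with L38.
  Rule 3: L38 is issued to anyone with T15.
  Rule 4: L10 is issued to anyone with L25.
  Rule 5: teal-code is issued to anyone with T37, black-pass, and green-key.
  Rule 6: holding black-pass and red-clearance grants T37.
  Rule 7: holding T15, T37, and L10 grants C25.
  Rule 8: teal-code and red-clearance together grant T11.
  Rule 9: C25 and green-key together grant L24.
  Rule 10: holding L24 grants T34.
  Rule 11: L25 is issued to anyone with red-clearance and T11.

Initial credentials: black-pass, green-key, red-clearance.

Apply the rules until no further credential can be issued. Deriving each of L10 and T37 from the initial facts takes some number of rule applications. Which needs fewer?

T37

T37: Holding black-pass and red-clearance grants T37 (Rule 6). [1 rule application]
L10: Holding black-pass and red-clearance grants T37 (Rule 6). Holding T37, black-pass, and green-key grants teal-code (Rule 5). Holding teal-code and red-clearance grants T11 (Rule 8). Holding red-clearance and T11 grants L25 (Rule 11). Holding L25 grants L10 (Rule 4). [5 rule applications]
T37 needs fewer.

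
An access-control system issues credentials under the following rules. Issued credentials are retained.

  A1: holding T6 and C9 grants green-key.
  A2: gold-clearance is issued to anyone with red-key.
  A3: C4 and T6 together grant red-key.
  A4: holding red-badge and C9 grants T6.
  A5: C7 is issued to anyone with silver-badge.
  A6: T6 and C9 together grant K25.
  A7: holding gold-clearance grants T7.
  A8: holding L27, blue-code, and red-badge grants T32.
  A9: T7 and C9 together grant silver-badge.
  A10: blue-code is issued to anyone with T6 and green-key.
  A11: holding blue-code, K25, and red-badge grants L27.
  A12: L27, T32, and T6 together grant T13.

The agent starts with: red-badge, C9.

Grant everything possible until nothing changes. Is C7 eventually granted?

No

C7 would need silver-badge (A5), but silver-badge is never granted.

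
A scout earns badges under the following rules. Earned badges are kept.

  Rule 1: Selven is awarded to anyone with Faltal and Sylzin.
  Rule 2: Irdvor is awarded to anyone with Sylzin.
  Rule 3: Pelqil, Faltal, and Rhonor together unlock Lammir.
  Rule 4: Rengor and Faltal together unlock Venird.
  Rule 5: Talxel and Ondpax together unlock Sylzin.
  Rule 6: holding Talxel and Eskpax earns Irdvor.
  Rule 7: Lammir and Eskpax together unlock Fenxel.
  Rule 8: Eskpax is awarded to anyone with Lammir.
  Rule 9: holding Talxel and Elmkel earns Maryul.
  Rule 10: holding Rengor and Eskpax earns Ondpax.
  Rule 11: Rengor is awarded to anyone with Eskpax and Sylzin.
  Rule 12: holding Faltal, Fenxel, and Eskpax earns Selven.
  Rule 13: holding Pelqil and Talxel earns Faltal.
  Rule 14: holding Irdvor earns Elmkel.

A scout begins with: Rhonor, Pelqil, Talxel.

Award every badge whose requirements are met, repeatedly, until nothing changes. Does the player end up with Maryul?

Yes

With Pelqil and Talxel, Faltal is earned (Rule 13).
With Pelqil, Faltal, and Rhonor, Lammir is earned (Rule 3).
With Lammir, Eskpax is earned (Rule 8).
With Talxel and Eskpax, Irdvor is earned (Rule 6).
With Irdvor, Elmkel is earned (Rule 14).
With Talxel and Elmkel, Maryul is earned (Rule 9).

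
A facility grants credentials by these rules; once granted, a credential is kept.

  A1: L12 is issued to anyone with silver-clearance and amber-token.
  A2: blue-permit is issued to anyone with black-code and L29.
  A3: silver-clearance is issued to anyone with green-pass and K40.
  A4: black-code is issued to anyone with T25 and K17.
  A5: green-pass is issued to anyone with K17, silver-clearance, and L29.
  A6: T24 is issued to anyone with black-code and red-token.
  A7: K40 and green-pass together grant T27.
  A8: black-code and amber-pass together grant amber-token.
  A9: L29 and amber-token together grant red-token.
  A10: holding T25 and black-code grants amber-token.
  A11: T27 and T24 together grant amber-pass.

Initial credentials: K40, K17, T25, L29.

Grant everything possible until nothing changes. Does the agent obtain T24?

Holding T25 and K17 grants black-code (A4).
Holding T25 and black-code grants amber-token (A10).
Holding L29 and amber-token grants red-token (A9).
Holding black-code and red-token grants T24 (A6).

Yes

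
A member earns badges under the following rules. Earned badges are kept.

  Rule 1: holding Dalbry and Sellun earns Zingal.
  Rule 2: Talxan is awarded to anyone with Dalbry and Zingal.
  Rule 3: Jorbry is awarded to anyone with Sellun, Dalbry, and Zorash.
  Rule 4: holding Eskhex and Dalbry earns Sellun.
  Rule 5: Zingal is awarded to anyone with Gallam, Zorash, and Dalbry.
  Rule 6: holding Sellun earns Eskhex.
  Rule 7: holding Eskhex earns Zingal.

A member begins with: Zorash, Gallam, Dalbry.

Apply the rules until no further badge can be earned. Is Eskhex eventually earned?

Eskhex would need Sellun (Rule 6), but Sellun is never earned.

No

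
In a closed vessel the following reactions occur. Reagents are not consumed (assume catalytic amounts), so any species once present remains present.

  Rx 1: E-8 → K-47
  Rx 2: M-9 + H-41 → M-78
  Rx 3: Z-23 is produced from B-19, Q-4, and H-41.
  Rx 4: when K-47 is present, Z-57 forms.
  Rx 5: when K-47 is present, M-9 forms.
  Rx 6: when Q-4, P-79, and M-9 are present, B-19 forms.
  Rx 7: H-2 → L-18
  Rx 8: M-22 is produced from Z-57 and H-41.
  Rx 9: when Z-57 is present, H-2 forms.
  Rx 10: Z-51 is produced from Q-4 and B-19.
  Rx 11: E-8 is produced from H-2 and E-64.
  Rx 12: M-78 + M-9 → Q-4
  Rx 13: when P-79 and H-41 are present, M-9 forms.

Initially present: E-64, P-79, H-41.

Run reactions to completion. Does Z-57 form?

Z-57 would need K-47 (Rx 4), but K-47 never forms.

No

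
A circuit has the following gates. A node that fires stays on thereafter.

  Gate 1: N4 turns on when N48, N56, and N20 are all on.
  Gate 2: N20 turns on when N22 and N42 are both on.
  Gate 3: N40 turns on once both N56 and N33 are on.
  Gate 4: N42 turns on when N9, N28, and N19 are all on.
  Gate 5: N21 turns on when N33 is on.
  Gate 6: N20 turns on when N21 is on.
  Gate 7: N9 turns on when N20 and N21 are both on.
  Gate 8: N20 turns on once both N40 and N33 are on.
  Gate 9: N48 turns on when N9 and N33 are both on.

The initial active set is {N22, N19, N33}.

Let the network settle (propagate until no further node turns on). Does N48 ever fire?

Yes

Gate 5: N33 on → N21 on.
Gate 6: N21 on → N20 on.
N20 and N21 are on, so N9 turns on (Gate 7).
N9 and N33 are on, so N48 turns on (Gate 9).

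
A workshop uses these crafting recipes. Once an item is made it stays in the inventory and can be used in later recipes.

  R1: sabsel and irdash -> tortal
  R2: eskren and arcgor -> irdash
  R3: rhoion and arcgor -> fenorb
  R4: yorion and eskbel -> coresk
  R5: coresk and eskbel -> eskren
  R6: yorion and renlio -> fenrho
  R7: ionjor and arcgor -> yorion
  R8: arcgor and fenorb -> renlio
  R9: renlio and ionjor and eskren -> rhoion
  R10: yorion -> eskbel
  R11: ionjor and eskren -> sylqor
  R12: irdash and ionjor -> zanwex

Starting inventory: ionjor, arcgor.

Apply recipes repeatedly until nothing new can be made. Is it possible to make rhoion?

No

rhoion would need renlio, ionjor, and eskren (R9), but renlio is never obtained.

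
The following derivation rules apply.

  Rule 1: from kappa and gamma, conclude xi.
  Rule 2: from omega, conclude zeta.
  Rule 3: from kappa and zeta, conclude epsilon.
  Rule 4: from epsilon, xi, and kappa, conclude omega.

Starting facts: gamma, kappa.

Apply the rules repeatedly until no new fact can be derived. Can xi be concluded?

Yes

From kappa and gamma, Rule 1 gives xi.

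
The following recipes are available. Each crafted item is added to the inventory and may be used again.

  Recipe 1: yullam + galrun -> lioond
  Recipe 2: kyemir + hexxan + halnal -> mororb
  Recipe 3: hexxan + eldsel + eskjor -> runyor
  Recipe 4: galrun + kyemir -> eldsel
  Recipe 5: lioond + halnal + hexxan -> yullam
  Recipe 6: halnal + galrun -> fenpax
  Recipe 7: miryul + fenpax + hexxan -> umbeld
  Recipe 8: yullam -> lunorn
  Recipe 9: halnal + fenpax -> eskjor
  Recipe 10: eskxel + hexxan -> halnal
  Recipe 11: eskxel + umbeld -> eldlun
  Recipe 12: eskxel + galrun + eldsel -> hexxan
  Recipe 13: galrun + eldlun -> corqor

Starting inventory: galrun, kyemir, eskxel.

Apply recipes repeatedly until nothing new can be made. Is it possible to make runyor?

Using Recipe 4, galrun and kyemir make eldsel.
Using Recipe 12, eskxel, galrun, and eldsel make hexxan.
eskxel + hexxan -> halnal (Recipe 10).
Using Recipe 6, halnal and galrun make fenpax.
Using Recipe 9, halnal and fenpax make eskjor.
hexxan + eldsel + eskjor -> runyor (Recipe 3).

Yes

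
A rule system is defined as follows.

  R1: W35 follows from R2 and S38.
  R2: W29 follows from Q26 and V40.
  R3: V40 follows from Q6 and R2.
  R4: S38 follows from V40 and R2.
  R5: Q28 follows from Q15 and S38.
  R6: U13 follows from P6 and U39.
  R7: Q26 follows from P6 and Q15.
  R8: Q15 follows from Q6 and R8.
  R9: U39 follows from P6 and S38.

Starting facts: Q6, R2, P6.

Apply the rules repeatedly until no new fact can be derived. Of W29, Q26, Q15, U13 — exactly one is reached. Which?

U13

Q6 and R2 hold, so V40 follows (R3).
From V40 and R2, R4 gives S38.
P6 and S38 hold, so U39 follows (R9).
From P6 and U39, R6 gives U13.
W29 would need Q26 and V40 (R2), but Q26 is never established. Q15 would need Q6 and R8 (R8), but R8 is never established. Q26 would need P6 and Q15 (R7), but Q15 is never established.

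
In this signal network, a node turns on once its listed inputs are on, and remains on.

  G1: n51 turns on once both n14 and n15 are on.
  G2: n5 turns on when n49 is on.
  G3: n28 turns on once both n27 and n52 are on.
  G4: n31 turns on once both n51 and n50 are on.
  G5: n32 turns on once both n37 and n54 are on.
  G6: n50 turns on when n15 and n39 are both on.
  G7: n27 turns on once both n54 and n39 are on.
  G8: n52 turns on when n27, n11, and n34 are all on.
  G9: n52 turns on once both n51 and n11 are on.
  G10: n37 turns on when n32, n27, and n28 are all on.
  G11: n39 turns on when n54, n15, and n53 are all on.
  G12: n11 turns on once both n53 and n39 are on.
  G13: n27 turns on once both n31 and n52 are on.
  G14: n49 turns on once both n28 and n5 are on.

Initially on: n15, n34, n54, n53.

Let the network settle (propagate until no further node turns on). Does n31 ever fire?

n31 would need n51 and n50 (G4), but n51 never turns on.

No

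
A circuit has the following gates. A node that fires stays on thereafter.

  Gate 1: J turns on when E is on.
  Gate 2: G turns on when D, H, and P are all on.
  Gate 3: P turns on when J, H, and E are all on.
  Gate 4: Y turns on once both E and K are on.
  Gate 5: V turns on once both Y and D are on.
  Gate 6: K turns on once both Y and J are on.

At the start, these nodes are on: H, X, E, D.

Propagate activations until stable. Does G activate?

Gate 1: E on → J on.
J, H, and E are on, so P turns on (Gate 3).
D, H, and P are on, so G turns on (Gate 2).

Yes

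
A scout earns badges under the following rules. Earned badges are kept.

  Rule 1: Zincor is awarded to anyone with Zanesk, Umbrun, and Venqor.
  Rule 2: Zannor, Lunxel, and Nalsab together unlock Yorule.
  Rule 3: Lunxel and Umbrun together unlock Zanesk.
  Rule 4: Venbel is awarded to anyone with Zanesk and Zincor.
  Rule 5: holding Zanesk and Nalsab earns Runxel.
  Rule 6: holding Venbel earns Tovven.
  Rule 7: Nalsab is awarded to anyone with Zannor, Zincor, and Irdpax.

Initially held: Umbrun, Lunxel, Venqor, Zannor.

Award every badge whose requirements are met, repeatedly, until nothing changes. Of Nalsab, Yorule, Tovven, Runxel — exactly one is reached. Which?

With Lunxel and Umbrun, Zanesk is earned (Rule 3).
With Zanesk, Umbrun, and Venqor, Zincor is earned (Rule 1).
With Zanesk and Zincor, Venbel is earned (Rule 4).
With Venbel, Tovven is earned (Rule 6).
Nalsab would need Zannor, Zincor, and Irdpax (Rule 7), but Irdpax is never earned. Yorule would need Zannor, Lunxel, and Nalsab (Rule 2), but Nalsab is never earned. Runxel would need Zanesk and Nalsab (Rule 5), but Nalsab is never earned.

Tovven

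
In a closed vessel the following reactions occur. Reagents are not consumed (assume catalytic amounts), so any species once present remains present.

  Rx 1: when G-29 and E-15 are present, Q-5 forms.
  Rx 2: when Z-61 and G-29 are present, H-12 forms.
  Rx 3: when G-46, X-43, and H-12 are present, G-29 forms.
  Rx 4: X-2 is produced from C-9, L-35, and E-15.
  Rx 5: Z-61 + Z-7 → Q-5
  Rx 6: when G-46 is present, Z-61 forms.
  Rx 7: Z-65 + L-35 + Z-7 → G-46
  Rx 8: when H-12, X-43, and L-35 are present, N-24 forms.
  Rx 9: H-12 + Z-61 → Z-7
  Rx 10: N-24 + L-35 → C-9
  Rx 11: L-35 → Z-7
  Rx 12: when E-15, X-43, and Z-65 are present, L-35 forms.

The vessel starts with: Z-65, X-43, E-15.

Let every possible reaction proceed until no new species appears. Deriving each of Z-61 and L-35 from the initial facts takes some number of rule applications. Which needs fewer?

L-35

L-35: E-15, X-43, and Z-65 present → L-35 forms (Rx 12). [1 rule application]
Z-61: E-15, X-43, and Z-65 present → L-35 forms (Rx 12). L-35 present → Z-7 forms (Rx 11). Z-65, L-35, and Z-7 present → G-46 forms (Rx 7). G-46 present → Z-61 forms (Rx 6). [4 rule applications]
L-35 needs fewer.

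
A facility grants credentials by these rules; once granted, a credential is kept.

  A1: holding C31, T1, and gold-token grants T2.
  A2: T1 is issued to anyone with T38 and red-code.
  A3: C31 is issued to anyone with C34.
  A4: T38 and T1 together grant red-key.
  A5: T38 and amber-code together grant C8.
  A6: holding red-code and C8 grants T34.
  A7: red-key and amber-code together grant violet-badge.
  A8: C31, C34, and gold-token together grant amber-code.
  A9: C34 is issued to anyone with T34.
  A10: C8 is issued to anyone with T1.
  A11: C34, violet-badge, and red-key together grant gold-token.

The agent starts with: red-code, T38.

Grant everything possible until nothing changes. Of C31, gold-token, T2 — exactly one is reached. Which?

C31

Holding T38 and red-code grants T1 (A2).
Holding T1 grants C8 (A10).
Holding red-code and C8 grants T34 (A6).
Holding T34 grants C34 (A9).
Holding C34 grants C31 (A3).
T2 would need C31, T1, and gold-token (A1), but gold-token is never granted. gold-token would need C34, violet-badge, and red-key (A11), but violet-badge is never granted.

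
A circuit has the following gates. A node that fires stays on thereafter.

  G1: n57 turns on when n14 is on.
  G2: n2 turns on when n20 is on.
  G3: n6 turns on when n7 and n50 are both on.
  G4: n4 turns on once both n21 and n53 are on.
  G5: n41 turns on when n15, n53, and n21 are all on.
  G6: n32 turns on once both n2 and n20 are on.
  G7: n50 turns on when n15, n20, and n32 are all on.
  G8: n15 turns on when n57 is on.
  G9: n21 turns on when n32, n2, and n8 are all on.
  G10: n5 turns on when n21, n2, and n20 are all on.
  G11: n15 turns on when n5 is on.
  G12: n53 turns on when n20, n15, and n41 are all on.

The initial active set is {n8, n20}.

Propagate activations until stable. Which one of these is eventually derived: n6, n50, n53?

n20 is on, so n2 turns on (G2).
n2 and n20 are on, so n32 turns on (G6).
G9: n32, n2, and n8 on → n21 on.
n21, n2, and n20 are on, so n5 turns on (G10).
n5 is on, so n15 turns on (G11).
n15, n20, and n32 are on, so n50 turns on (G7).
n53 would need n20, n15, and n41 (G12), but n41 never turns on. n6 would need n7 and n50 (G3), but n7 never turns on.

n50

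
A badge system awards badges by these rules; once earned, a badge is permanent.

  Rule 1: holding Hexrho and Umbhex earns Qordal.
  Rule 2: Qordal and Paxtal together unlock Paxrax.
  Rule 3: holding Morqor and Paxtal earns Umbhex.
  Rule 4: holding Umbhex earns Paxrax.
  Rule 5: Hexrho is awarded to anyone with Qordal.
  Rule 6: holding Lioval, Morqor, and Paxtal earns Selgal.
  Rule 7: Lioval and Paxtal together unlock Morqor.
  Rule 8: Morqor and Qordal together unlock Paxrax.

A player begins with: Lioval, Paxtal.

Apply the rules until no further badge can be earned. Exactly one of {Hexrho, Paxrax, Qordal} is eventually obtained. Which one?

With Lioval and Paxtal, Morqor is earned (Rule 7).
With Morqor and Paxtal, Umbhex is earned (Rule 3).
With Umbhex, Paxrax is earned (Rule 4).
Qordal would need Hexrho and Umbhex (Rule 1), but Hexrho is never earned. Hexrho would need Qordal (Rule 5), but Qordal is never earned.

Paxrax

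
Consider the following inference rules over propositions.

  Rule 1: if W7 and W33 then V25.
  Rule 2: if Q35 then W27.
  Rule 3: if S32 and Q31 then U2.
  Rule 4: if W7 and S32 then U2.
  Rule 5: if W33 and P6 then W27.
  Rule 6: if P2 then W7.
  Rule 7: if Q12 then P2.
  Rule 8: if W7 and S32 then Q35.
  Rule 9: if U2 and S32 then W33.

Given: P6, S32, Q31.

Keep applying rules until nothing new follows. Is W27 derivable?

S32 and Q31 hold, so U2 follows (Rule 3).
From U2 and S32, Rule 9 gives W33.
W33 and P6 hold, so W27 follows (Rule 5).

Yes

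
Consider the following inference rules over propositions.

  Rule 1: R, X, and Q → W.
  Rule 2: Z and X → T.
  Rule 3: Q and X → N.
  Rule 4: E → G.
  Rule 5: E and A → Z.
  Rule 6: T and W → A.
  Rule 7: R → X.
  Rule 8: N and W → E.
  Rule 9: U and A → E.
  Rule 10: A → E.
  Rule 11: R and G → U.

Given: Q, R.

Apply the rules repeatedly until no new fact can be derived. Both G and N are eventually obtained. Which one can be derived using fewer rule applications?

N

N: R holds, so X follows (Rule 7). From Q and X, Rule 3 gives N. [2 rule applications]
G: R holds, so X follows (Rule 7). From R, X, and Q, Rule 1 gives W. From Q and X, Rule 3 gives N. N and W hold, so E follows (Rule 8). E holds, so G follows (Rule 4). [5 rule applications]
N needs fewer.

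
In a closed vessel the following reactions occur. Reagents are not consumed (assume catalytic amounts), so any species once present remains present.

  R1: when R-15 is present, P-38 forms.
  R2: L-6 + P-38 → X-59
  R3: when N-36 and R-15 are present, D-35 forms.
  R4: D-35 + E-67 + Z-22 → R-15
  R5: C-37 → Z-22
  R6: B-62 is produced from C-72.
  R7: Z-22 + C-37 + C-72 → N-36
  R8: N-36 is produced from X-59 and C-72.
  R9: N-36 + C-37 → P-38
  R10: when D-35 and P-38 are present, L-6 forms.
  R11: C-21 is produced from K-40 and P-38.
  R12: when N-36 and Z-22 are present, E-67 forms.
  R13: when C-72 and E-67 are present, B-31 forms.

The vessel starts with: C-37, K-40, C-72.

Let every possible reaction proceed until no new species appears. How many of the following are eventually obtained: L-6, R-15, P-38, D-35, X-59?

1

C-37 present → Z-22 forms (R5).
Z-22, C-37, and C-72 present → N-36 forms (R7).
N-36 and C-37 present → P-38 forms (R9).
L-6 would need D-35 and P-38 (R10), but D-35 never forms.
R-15 would need D-35, E-67, and Z-22 (R4), but D-35 never forms.
P-38: reached.
D-35 would need N-36 and R-15 (R3), but R-15 never forms.
X-59 would need L-6 and P-38 (R2), but L-6 never forms.
Reached: P-38 — 1 of the 5.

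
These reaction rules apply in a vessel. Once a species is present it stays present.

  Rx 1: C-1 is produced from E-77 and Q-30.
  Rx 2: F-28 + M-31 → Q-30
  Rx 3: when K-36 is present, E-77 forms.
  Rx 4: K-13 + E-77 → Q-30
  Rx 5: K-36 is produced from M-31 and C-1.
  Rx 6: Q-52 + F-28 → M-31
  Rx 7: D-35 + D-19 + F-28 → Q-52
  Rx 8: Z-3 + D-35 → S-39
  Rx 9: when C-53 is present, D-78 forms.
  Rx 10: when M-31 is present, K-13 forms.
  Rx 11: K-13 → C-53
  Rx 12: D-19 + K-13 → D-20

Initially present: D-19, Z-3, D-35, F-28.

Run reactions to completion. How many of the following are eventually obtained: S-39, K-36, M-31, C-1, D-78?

3

D-35, D-19, and F-28 present → Q-52 forms (Rx 7).
Z-3 and D-35 present → S-39 forms (Rx 8).
Q-52 and F-28 present → M-31 forms (Rx 6).
M-31 present → K-13 forms (Rx 10).
K-13 present → C-53 forms (Rx 11).
C-53 present → D-78 forms (Rx 9).
S-39: reached.
K-36 would need M-31 and C-1 (Rx 5), but C-1 never forms.
M-31: reached.
C-1 would need E-77 and Q-30 (Rx 1), but E-77 never forms.
D-78: reached.
Reached: S-39, M-31, and D-78 — 3 of the 5.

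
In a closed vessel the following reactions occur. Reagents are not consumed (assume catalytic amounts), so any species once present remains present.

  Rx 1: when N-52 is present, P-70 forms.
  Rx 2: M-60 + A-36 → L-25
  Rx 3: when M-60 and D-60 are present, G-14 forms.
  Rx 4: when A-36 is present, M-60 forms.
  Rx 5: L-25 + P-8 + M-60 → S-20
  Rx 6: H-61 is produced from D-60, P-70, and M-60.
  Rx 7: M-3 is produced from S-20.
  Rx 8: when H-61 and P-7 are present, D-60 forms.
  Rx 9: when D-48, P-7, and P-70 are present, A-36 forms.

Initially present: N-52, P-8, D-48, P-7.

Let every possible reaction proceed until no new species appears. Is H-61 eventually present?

No

H-61 would need D-60, P-70, and M-60 (Rx 6), but D-60 never forms.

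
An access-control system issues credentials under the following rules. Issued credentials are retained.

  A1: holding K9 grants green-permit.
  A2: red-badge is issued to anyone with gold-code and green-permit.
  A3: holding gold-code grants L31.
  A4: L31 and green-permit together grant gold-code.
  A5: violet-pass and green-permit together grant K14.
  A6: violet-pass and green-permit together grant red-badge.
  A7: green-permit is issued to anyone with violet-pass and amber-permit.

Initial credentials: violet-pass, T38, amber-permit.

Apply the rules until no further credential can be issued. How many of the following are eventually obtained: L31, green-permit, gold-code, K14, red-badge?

Holding violet-pass and amber-permit grants green-permit (A7).
Holding violet-pass and green-permit grants red-badge (A6).
Holding violet-pass and green-permit grants K14 (A5).
L31 would need gold-code (A3), but gold-code is never granted.
green-permit: reached.
gold-code would need L31 and green-permit (A4), but L31 is never granted.
K14: reached.
red-badge: reached.
Reached: green-permit, K14, and red-badge — 3 of the 5.

3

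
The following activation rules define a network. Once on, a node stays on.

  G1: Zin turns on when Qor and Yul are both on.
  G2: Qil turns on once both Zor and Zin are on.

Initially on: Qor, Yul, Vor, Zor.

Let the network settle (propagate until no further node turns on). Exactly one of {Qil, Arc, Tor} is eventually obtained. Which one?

Qil

Qor and Yul are on, so Zin turns on (G1).
Zor and Zin are on, so Qil turns on (G2).
No rule produces Arc, and it is not given. No rule produces Tor, and it is not given.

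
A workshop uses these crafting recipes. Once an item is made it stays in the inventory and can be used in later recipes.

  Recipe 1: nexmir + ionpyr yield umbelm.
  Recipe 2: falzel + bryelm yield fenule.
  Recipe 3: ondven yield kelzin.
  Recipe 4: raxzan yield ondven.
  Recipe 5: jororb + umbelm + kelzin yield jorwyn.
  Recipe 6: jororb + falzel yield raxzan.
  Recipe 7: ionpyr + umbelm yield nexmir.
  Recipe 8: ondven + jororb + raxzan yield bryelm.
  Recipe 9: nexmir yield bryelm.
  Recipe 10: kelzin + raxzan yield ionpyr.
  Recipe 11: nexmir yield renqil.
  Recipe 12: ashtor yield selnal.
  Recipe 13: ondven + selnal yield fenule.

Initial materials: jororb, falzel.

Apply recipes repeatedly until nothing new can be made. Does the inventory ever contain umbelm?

No

umbelm would need nexmir and ionpyr (Recipe 1), but nexmir is never obtained.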